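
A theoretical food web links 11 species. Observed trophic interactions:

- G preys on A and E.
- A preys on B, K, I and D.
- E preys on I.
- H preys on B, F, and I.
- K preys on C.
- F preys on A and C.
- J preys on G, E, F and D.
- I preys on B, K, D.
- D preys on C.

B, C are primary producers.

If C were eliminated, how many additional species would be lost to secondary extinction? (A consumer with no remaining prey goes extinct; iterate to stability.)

Remove C.
Round 1: D (all prey gone), K (all prey gone) → extinct.
No further losses. Total secondary extinctions: 2.

2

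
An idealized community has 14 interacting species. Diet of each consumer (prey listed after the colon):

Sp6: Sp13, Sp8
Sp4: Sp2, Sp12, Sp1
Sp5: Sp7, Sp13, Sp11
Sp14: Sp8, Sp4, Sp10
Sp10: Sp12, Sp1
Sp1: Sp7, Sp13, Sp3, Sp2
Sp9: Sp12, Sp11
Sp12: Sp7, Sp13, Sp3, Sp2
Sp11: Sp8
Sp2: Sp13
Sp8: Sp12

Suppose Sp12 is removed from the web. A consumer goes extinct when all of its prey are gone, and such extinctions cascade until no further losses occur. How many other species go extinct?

3

Remove Sp12.
Round 1: Sp8 (all prey gone) → extinct.
Round 2: Sp11 (all prey gone) → extinct.
Round 3: Sp9 (all prey gone) → extinct.
No further losses. Total secondary extinctions: 3.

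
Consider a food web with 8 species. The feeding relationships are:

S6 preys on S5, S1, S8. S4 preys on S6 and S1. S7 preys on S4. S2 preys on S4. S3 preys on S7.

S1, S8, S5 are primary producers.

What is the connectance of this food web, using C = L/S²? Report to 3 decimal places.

C = 0.125

The web has S = 8 species and L = 8 feeding links.
C = L / S² = 8 / 64 = 0.1250 ≈ 0.125.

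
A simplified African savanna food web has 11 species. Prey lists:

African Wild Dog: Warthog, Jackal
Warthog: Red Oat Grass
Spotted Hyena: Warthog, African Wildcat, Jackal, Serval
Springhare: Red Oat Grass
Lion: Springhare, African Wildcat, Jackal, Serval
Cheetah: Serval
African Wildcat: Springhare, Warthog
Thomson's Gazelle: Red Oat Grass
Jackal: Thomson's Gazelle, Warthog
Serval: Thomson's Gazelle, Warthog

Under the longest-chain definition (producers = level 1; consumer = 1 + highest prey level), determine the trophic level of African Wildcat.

Red Oat Grass is a producer → level 1.
Springhare eats Red Oat Grass → level 2.
African Wildcat eats Springhare (level 2); other prey at levels: Warthog 2 → level 3.

Trophic level 3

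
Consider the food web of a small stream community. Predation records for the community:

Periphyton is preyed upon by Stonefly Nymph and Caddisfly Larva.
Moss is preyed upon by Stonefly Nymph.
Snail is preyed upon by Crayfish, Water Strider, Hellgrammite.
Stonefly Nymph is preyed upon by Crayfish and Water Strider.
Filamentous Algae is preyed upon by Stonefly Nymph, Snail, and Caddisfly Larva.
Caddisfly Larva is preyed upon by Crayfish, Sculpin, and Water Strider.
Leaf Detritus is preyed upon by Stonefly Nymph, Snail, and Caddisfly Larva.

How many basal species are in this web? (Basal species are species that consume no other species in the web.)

Basal species (no prey listed): Periphyton, Filamentous Algae, Leaf Detritus, Moss.
Count: 4.

4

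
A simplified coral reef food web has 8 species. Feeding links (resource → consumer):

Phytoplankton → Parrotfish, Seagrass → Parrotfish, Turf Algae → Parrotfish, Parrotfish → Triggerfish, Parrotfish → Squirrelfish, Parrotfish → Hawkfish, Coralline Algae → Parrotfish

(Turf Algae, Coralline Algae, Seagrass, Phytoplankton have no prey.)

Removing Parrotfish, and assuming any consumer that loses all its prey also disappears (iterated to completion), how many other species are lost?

Remove Parrotfish.
Round 1: Triggerfish (all prey gone), Squirrelfish (all prey gone), Hawkfish (all prey gone) → extinct.
No further losses. Total secondary extinctions: 3.

3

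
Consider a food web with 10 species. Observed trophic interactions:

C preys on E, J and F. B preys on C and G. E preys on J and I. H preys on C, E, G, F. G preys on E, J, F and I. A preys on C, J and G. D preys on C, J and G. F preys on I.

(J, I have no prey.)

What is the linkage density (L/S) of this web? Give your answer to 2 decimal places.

There are L = 22 links among S = 10 species.
L/S = 22/10 = 2.2000 ≈ 2.20.

L/S = 2.20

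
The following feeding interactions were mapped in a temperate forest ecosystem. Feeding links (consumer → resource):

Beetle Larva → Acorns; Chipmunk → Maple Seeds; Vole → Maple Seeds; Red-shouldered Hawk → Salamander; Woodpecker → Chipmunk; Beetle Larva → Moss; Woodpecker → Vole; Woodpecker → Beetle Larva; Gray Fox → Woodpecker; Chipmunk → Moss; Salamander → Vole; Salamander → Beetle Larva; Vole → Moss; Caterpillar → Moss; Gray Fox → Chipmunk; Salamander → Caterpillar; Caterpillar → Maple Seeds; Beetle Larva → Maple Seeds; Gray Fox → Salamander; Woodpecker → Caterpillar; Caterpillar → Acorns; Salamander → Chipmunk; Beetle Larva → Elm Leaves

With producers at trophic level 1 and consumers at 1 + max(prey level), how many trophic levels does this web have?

Producers (level 1): Maple Seeds, Acorns, Elm Leaves, Moss.
Maple Seeds → Beetle Larva → Salamander → Red-shouldered Hawk gives Red-shouldered Hawk level 4.
No species has a prey at level 4, so no species reaches level 5.

4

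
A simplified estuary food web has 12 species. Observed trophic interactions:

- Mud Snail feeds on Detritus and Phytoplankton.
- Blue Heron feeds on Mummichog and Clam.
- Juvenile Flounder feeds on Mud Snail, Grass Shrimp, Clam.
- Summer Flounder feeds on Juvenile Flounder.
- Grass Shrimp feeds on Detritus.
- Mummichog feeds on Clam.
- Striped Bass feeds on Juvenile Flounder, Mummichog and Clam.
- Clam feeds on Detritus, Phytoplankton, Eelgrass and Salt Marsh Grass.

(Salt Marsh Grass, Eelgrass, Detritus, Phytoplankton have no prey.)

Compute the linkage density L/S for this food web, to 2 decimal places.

L/S = 1.42

There are L = 17 links among S = 12 species.
L/S = 17/12 = 1.4167 ≈ 1.42.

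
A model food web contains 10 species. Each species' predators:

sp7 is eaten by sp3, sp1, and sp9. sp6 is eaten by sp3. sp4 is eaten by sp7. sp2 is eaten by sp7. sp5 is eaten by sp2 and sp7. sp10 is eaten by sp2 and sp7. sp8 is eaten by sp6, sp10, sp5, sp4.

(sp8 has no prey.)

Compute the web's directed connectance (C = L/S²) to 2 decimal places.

The web has S = 10 species and L = 14 feeding links.
C = L / S² = 14 / 100 = 0.1400 ≈ 0.14.

C = 0.14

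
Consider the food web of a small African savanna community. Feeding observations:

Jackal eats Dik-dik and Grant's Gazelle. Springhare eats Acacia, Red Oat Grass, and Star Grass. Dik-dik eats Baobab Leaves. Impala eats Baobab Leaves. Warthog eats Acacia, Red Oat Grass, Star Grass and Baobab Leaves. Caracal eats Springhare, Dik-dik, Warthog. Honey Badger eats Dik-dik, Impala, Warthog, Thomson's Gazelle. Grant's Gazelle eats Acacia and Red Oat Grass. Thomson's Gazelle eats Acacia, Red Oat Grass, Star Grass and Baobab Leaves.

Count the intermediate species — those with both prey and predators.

Intermediate species (has both prey and predators): Springhare, Grant's Gazelle, Impala, Thomson's Gazelle, Warthog, Dik-dik.
Count: 6.

6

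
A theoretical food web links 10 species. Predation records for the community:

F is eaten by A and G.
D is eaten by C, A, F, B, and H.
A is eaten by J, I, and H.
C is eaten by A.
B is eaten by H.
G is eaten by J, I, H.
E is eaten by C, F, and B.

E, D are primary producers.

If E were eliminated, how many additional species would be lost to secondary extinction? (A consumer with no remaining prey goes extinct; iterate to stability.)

0

Remove E.
Every predator of it retains at least one other prey: F still has D; B still has D; C still has D.
No consumer loses all prey, so no secondary extinctions occur.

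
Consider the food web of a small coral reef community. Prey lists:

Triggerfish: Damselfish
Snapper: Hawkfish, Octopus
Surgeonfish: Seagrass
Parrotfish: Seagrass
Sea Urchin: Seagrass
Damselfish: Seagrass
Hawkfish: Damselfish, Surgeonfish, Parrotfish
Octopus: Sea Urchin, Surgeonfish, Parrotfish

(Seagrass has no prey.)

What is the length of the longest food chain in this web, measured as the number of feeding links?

3 links

One longest chain: Seagrass → Damselfish → Hawkfish → Snapper.
It has 4 species and 3 links.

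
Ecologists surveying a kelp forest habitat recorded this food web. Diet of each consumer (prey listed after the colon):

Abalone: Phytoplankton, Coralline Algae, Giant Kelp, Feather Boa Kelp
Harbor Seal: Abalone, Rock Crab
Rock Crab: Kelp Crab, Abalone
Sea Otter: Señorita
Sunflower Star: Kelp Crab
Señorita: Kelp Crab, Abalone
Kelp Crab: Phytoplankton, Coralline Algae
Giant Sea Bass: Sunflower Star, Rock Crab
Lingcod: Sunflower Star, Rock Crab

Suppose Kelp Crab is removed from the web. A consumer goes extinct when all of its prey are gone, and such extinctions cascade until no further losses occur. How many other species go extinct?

1

Remove Kelp Crab.
Round 1: Sunflower Star (all prey gone) → extinct.
No further losses. Total secondary extinctions: 1.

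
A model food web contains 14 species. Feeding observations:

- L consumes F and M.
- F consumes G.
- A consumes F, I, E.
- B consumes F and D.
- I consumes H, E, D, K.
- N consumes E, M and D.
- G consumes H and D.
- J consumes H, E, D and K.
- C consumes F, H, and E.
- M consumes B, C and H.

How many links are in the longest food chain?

One longest chain: H → G → F → C → M → L.
It has 6 species and 5 links.

5 links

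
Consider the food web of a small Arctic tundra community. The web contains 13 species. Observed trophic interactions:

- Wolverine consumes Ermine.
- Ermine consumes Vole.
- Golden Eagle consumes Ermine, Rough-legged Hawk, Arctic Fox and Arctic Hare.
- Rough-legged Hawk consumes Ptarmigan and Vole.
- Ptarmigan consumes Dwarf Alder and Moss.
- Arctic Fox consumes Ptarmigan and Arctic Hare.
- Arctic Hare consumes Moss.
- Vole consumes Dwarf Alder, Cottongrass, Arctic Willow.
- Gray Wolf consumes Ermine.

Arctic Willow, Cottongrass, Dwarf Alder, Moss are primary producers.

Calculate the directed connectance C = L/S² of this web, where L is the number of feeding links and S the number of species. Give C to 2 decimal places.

The web has S = 13 species and L = 17 feeding links.
C = L / S² = 17 / 169 = 0.1006 ≈ 0.10.

C = 0.10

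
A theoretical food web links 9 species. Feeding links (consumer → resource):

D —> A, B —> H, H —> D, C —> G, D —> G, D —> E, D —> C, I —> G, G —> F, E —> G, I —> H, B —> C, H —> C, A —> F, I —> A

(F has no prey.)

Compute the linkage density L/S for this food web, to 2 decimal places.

L/S = 1.67

There are L = 15 links among S = 9 species.
L/S = 15/9 = 1.6667 ≈ 1.67.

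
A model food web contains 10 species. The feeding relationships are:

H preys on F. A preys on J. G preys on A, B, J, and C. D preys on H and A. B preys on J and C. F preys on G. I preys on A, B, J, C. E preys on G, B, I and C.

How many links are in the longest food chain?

5 links

One longest chain: C → B → G → F → H → D.
It has 6 species and 5 links.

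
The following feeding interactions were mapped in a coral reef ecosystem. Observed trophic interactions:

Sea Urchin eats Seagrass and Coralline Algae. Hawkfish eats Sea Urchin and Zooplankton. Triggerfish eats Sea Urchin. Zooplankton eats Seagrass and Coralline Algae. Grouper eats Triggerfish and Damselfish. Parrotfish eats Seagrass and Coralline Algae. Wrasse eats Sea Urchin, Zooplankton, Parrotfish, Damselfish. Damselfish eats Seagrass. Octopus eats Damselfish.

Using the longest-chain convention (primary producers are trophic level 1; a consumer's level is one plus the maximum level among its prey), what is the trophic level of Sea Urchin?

Coralline Algae is a producer → level 1.
Sea Urchin eats Coralline Algae (level 1); other prey at levels: Seagrass 1 → level 2.

Trophic level 2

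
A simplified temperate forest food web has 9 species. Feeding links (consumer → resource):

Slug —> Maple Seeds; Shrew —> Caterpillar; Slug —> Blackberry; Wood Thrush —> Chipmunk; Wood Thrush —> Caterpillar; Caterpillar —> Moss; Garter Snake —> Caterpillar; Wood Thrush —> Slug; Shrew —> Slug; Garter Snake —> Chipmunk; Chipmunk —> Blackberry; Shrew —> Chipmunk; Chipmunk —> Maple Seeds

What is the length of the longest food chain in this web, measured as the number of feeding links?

One longest chain: Moss → Caterpillar → Garter Snake.
It has 3 species and 2 links.

2 links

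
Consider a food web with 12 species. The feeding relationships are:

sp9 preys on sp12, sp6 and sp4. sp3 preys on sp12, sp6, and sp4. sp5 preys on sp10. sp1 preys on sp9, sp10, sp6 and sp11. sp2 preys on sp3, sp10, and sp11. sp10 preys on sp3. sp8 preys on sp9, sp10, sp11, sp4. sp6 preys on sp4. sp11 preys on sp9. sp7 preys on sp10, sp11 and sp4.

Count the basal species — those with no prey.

Basal species (no prey listed): sp4, sp12.
Count: 2.

2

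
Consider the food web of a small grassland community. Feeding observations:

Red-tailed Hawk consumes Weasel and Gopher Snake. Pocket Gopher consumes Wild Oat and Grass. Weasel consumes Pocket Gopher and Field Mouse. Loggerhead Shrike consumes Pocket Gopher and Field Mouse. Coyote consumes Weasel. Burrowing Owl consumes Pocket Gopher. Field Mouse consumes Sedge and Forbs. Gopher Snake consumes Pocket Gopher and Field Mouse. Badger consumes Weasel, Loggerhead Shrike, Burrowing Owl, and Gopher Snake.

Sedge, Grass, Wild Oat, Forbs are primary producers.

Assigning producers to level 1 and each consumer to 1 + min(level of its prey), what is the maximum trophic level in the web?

Producers (level 1): Sedge, Grass, Wild Oat, Forbs.
Following each consumer down to its lowest-level prey: Sedge → Field Mouse → Weasel → Badger (levels 1 through 4).
All prey of Badger (Weasel 3, Loggerhead Shrike 3, Gopher Snake 3, Burrowing Owl 3) are at level 3 or above, so Badger is at level 1 + 3 = 4.
Every consumer has at least one prey at level 3 or below, so none exceeds level 4.

4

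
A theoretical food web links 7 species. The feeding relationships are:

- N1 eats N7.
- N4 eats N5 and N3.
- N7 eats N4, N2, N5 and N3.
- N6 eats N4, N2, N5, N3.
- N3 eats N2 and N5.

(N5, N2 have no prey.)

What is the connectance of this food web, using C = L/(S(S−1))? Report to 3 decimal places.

C = 0.310

The web has S = 7 species and L = 13 feeding links.
C = L / (S(S−1)) = 13 / 42 = 0.3095 ≈ 0.310.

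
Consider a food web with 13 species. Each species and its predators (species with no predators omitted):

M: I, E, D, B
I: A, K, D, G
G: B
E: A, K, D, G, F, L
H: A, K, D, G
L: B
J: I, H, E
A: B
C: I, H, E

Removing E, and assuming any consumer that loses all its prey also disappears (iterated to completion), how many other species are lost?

Remove E.
Round 1: F (all prey gone), L (all prey gone) → extinct.
No further losses. Total secondary extinctions: 2.

2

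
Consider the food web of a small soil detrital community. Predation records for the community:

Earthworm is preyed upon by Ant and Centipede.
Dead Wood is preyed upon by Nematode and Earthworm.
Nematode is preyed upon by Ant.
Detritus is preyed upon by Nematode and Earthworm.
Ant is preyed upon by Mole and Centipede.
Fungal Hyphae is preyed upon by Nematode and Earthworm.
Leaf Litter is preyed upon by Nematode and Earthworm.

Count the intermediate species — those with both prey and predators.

Intermediate species (has both prey and predators): Nematode, Earthworm, Ant.
Count: 3.

3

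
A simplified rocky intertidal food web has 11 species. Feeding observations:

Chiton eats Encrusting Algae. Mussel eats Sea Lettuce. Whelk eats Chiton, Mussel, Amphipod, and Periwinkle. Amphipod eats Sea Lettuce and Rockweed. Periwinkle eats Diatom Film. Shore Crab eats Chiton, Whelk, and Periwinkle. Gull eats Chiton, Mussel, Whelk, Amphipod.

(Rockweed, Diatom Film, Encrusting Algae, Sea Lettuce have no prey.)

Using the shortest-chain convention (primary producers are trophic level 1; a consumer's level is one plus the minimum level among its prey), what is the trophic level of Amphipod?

Rockweed is a producer → level 1.
Amphipod eats Rockweed → level 2.

Trophic level 2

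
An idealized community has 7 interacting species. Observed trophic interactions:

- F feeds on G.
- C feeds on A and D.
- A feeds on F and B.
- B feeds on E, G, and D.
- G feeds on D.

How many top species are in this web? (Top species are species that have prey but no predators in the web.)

Top species (has prey, but nothing eats it): C.
Count: 1.

1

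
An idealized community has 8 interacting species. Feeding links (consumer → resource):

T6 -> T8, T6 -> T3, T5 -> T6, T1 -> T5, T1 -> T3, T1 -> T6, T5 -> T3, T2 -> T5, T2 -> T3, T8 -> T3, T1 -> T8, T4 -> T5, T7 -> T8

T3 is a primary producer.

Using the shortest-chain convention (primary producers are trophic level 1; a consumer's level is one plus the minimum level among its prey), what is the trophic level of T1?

T3 is a producer → level 1.
T1 eats T3 → level 2.

Trophic level 2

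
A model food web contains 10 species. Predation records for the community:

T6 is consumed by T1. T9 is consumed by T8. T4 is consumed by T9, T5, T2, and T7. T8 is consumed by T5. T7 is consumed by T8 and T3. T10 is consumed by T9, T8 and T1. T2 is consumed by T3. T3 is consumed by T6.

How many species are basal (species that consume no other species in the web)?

Basal species (no prey listed): T4, T10.
Count: 2.

2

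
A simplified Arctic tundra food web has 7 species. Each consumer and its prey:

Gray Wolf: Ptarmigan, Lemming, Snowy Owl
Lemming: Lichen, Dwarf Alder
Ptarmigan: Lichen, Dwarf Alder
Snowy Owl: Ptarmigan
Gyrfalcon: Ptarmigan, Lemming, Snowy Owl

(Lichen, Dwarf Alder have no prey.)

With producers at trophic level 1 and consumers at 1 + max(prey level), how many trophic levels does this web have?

Producers (level 1): Lichen, Dwarf Alder.
Lichen → Ptarmigan → Snowy Owl → Gray Wolf gives Gray Wolf level 4.
No species has a prey at level 4, so no species reaches level 5.

4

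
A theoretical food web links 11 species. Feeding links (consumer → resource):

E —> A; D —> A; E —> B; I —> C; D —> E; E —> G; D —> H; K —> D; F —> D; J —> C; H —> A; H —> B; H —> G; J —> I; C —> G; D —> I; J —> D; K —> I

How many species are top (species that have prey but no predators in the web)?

3

Top species (has prey, but nothing eats it): K, J, F.
Count: 3.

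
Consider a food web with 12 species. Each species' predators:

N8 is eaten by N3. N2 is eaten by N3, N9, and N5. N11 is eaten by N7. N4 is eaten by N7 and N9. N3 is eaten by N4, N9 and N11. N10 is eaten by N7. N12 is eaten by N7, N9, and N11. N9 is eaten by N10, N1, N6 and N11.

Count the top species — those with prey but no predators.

4

Top species (has prey, but nothing eats it): N5, N1, N6, N7.
Count: 4.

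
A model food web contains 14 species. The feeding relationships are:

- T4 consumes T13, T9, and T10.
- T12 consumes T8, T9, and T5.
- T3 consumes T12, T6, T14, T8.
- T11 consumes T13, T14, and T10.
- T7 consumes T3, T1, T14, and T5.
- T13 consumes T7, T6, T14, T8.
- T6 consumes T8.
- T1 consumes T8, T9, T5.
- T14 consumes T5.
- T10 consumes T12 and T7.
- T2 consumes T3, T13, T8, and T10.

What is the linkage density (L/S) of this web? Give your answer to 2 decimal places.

There are L = 32 links among S = 14 species.
L/S = 32/14 = 2.2857 ≈ 2.29.

L/S = 2.29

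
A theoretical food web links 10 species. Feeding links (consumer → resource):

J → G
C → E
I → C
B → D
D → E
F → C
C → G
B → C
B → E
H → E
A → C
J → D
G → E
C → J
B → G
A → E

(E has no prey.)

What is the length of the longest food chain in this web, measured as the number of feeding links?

One longest chain: E → D → J → C → I.
It has 5 species and 4 links.

4 links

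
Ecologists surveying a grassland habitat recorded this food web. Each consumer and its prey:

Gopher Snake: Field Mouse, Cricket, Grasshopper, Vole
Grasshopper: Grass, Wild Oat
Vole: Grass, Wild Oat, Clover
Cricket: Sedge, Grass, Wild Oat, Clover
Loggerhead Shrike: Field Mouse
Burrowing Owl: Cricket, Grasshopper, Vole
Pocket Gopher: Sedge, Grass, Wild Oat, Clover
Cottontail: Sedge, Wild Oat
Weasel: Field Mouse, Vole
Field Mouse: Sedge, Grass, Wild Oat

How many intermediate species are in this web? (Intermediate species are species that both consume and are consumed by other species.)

Intermediate species (has both prey and predators): Field Mouse, Cricket, Grasshopper, Vole.
Count: 4.

4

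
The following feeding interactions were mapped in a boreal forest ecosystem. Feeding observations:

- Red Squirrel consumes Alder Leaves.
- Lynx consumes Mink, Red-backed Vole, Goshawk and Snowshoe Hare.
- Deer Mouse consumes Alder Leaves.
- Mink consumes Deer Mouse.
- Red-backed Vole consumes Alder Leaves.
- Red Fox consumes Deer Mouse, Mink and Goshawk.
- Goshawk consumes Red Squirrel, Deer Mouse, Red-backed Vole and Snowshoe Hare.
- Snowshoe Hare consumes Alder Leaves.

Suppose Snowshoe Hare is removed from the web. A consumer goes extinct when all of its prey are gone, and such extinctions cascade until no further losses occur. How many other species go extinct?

Remove Snowshoe Hare.
Every predator of it retains at least one other prey: Goshawk still has Red Squirrel, Red-backed Vole, Deer Mouse; Lynx still has Red-backed Vole, Goshawk, Mink.
No consumer loses all prey, so no secondary extinctions occur.

0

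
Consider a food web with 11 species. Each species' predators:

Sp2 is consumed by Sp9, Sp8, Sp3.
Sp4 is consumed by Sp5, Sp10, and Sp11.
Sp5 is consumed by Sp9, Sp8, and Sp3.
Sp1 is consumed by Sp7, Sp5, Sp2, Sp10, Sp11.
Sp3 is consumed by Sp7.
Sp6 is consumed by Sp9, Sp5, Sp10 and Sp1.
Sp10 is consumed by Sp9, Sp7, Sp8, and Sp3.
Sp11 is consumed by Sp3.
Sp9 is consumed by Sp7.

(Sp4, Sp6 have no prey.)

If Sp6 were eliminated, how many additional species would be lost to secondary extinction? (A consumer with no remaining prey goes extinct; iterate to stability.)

Remove Sp6.
Round 1: Sp1 (all prey gone) → extinct.
Round 2: Sp2 (all prey gone) → extinct.
No further losses. Total secondary extinctions: 2.

2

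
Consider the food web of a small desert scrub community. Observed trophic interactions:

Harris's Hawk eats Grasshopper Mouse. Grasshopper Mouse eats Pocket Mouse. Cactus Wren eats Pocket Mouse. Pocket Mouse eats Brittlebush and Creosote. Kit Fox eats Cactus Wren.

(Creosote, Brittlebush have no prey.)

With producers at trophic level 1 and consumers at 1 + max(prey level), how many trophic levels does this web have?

4

Producers (level 1): Creosote, Brittlebush.
Creosote → Pocket Mouse → Grasshopper Mouse → Harris's Hawk gives Harris's Hawk level 4.
No species has a prey at level 4, so no species reaches level 5.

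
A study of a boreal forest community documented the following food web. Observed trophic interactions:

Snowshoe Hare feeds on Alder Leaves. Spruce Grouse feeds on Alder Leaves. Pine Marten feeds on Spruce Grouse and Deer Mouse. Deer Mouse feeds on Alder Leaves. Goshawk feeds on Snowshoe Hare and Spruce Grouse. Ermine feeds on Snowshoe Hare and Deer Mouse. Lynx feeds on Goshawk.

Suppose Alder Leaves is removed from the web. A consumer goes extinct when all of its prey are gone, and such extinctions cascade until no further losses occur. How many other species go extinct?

Remove Alder Leaves.
Round 1: Snowshoe Hare (all prey gone), Deer Mouse (all prey gone), Spruce Grouse (all prey gone) → extinct.
Round 2: Goshawk (all prey gone), Pine Marten (all prey gone), Ermine (all prey gone) → extinct.
Round 3: Lynx (all prey gone) → extinct.
No further losses. Total secondary extinctions: 7.

7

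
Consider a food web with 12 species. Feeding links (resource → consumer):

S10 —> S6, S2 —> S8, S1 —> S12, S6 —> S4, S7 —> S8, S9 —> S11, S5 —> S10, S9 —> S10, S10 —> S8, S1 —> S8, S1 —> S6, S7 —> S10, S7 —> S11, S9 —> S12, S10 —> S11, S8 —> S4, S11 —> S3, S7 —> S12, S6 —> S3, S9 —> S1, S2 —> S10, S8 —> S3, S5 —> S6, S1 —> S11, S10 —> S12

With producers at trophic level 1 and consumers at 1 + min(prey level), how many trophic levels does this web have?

3

Producers (level 1): S9, S7, S2, S5.
Following each consumer down to its lowest-level prey: S7 → S8 → S3 (levels 1 through 3).
All prey of S3 (S8 2, S6 2, S11 2) are at level 2 or above, so S3 is at level 1 + 2 = 3.
Every consumer has at least one prey at level 2 or below, so none exceeds level 3.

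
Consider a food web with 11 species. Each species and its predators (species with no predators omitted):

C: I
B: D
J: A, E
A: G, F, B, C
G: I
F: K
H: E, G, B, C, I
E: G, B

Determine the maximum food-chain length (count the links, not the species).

3 links

One longest chain: J → A → B → D.
It has 4 species and 3 links.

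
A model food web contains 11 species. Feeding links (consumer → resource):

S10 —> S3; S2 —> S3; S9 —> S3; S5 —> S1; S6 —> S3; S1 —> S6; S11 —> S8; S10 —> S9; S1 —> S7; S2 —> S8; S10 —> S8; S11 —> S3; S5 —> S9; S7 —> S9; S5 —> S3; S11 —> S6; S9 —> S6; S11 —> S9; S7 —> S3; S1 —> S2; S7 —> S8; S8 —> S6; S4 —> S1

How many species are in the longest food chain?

6 species

One longest chain: S3 → S6 → S8 → S2 → S1 → S4.
It has 6 species and 5 links.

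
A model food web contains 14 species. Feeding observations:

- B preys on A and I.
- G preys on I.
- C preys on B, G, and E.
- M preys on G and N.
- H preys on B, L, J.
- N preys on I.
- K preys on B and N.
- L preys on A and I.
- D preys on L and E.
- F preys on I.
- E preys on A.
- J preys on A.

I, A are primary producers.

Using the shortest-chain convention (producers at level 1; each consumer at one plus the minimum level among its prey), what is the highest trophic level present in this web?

3

Producers (level 1): I, A.
Following each consumer down to its lowest-level prey: I → B → C (levels 1 through 3).
All prey of C (B 2, E 2, G 2) are at level 2 or above, so C is at level 1 + 2 = 3.
Every consumer has at least one prey at level 2 or below, so none exceeds level 3.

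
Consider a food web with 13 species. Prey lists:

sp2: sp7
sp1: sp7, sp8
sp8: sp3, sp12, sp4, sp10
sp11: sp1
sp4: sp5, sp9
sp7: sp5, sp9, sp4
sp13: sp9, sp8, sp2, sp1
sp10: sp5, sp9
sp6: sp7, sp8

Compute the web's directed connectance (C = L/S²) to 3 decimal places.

The web has S = 13 species and L = 21 feeding links.
C = L / S² = 21 / 169 = 0.1243 ≈ 0.124.

C = 0.124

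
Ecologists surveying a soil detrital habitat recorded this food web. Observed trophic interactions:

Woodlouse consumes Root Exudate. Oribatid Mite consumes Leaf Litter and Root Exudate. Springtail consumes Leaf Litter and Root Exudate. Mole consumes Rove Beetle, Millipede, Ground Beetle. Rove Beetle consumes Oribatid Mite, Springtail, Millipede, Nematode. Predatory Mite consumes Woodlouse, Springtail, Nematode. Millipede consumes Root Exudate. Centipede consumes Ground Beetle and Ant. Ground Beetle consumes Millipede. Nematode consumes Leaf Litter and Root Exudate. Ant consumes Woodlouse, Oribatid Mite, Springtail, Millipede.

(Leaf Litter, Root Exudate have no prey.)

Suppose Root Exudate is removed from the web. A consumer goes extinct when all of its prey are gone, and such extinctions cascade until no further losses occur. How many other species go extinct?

3

Remove Root Exudate.
Round 1: Millipede (all prey gone), Woodlouse (all prey gone) → extinct.
Round 2: Ground Beetle (all prey gone) → extinct.
No further losses. Total secondary extinctions: 3.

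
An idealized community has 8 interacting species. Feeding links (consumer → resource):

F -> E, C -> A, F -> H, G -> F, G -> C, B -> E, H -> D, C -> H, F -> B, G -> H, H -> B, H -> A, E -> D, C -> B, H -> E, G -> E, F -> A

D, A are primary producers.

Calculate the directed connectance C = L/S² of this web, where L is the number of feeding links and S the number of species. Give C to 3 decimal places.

The web has S = 8 species and L = 17 feeding links.
C = L / S² = 17 / 64 = 0.2656 ≈ 0.266.

C = 0.266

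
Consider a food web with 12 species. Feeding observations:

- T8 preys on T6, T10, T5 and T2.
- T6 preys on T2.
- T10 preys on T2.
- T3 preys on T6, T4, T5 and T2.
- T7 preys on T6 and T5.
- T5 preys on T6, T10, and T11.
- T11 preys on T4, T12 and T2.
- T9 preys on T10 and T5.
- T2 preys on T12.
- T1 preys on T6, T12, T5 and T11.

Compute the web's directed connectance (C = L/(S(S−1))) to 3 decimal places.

C = 0.189

The web has S = 12 species and L = 25 feeding links.
C = L / (S(S−1)) = 25 / 132 = 0.1894 ≈ 0.189.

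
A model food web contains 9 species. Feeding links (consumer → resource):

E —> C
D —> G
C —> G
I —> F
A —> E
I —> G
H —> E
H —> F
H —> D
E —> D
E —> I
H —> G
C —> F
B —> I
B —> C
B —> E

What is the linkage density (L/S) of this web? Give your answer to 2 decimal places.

L/S = 1.78

There are L = 16 links among S = 9 species.
L/S = 16/9 = 1.7778 ≈ 1.78.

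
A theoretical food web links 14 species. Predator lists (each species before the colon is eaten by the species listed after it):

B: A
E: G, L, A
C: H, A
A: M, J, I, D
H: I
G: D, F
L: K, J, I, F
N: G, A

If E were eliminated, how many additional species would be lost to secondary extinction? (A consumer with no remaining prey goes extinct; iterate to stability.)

Remove E.
Round 1: L (all prey gone) → extinct.
Round 2: K (all prey gone) → extinct.
No further losses. Total secondary extinctions: 2.

2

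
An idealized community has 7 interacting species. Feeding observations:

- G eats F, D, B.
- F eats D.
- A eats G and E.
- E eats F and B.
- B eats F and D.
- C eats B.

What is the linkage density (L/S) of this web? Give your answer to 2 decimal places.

There are L = 11 links among S = 7 species.
L/S = 11/7 = 1.5714 ≈ 1.57.

L/S = 1.57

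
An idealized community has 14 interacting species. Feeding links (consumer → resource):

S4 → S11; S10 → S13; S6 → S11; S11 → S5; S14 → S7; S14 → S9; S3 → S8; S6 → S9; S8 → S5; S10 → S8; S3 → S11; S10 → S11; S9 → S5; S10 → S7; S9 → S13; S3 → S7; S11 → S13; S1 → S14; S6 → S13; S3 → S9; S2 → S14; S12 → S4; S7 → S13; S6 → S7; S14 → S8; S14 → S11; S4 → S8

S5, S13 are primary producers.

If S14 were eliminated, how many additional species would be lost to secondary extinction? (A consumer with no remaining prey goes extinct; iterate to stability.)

2

Remove S14.
Round 1: S2 (all prey gone), S1 (all prey gone) → extinct.
No further losses. Total secondary extinctions: 2.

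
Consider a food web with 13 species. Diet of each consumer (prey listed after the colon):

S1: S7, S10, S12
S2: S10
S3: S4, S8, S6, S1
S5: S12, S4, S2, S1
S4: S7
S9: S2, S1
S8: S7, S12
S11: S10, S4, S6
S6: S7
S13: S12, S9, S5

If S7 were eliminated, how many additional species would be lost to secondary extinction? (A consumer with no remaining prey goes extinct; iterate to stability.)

Remove S7.
Round 1: S4 (all prey gone), S6 (all prey gone) → extinct.
No further losses. Total secondary extinctions: 2.

2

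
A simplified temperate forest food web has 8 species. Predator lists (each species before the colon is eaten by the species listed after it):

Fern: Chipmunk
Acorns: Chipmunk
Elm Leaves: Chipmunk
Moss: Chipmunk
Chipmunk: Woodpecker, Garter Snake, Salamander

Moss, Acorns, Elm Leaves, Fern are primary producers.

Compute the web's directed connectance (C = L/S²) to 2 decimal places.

C = 0.11

The web has S = 8 species and L = 7 feeding links.
C = L / S² = 7 / 64 = 0.1094 ≈ 0.11.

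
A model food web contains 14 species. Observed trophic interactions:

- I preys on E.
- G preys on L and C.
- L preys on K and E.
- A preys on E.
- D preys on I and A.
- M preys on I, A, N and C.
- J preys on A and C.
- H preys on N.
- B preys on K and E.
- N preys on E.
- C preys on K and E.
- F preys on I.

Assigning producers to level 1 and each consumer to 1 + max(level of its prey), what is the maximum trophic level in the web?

3

Producers (level 1): E, K.
E → I → M gives M level 3.
No species has a prey at level 3, so no species reaches level 4.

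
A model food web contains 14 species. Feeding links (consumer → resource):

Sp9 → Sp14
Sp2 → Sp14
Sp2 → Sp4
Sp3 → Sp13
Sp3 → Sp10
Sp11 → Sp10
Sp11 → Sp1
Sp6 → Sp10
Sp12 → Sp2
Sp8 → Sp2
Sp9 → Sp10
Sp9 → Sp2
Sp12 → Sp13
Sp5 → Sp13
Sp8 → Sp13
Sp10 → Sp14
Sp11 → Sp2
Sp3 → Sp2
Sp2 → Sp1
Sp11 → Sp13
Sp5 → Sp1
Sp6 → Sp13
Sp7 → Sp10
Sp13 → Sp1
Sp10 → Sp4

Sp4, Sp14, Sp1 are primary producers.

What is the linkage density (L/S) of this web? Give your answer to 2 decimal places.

L/S = 1.79

There are L = 25 links among S = 14 species.
L/S = 25/14 = 1.7857 ≈ 1.79.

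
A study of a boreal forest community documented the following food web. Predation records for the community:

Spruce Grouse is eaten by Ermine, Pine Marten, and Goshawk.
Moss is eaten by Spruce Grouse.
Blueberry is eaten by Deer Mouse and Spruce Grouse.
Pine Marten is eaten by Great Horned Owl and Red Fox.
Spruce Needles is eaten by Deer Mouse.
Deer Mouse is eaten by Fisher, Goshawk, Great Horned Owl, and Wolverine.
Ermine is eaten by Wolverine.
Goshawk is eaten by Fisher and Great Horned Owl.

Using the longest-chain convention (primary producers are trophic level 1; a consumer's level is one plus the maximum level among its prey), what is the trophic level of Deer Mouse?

Trophic level 2

Blueberry is a producer → level 1.
Deer Mouse eats Blueberry (level 1); other prey at levels: Spruce Needles 1 → level 2.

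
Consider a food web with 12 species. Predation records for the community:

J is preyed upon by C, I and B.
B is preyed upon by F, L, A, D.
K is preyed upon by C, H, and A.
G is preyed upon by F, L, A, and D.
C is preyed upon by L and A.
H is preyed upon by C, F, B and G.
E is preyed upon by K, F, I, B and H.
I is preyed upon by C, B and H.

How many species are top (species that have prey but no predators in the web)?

Top species (has prey, but nothing eats it): A, L, D, F.
Count: 4.

4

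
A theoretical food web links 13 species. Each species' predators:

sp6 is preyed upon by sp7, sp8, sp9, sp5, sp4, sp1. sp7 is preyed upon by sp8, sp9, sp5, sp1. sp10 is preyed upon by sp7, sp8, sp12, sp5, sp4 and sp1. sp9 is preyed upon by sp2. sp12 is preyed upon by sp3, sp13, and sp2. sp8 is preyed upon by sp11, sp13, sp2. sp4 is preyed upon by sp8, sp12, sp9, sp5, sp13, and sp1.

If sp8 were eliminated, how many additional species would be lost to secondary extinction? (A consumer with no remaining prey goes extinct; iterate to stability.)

Remove sp8.
Round 1: sp11 (all prey gone) → extinct.
No further losses. Total secondary extinctions: 1.

1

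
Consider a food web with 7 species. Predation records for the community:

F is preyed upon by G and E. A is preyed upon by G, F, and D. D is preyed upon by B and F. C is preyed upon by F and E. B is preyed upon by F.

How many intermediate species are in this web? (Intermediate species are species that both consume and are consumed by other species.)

3

Intermediate species (has both prey and predators): D, B, F.
Count: 3.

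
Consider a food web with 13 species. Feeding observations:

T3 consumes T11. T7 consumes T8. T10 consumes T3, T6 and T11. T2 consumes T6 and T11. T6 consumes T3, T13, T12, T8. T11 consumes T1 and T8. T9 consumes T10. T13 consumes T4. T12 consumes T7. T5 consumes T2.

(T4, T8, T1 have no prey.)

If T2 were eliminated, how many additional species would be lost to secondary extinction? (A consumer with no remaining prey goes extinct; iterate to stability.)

1

Remove T2.
Round 1: T5 (all prey gone) → extinct.
No further losses. Total secondary extinctions: 1.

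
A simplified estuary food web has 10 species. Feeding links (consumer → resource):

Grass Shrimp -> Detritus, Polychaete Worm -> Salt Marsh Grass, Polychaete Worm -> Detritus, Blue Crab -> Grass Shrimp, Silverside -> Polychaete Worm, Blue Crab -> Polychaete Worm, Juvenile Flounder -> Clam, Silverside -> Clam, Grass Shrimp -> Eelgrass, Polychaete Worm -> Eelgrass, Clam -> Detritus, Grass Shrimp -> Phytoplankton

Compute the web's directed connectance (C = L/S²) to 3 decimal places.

The web has S = 10 species and L = 12 feeding links.
C = L / S² = 12 / 100 = 0.1200 ≈ 0.120.

C = 0.120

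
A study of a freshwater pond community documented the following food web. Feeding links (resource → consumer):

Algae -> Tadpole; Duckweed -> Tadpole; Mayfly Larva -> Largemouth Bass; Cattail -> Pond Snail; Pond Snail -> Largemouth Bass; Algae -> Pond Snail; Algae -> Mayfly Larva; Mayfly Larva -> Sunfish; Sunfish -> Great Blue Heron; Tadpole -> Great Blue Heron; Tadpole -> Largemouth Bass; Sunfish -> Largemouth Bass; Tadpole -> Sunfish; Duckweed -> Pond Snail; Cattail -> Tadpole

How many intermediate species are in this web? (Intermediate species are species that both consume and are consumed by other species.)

Intermediate species (has both prey and predators): Tadpole, Pond Snail, Mayfly Larva, Sunfish.
Count: 4.

4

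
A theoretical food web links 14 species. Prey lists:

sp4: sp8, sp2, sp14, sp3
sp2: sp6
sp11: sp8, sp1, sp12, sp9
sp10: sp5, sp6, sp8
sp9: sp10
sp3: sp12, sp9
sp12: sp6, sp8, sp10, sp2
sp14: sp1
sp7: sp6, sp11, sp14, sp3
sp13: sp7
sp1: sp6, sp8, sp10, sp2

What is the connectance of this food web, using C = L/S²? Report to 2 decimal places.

The web has S = 14 species and L = 29 feeding links.
C = L / S² = 29 / 196 = 0.1480 ≈ 0.15.

C = 0.15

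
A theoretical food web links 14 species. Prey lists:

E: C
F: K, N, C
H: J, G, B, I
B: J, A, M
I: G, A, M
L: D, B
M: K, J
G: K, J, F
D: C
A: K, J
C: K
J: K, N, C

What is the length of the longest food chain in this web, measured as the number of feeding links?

One longest chain: K → C → J → A → B → L.
It has 6 species and 5 links.

5 links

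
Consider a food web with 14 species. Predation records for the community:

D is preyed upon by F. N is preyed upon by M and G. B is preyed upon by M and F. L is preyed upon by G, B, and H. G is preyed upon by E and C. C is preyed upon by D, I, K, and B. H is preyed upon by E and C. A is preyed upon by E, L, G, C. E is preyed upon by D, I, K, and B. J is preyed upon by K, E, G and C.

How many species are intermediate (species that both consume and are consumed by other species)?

Intermediate species (has both prey and predators): L, G, H, C, E, B, D.
Count: 7.

7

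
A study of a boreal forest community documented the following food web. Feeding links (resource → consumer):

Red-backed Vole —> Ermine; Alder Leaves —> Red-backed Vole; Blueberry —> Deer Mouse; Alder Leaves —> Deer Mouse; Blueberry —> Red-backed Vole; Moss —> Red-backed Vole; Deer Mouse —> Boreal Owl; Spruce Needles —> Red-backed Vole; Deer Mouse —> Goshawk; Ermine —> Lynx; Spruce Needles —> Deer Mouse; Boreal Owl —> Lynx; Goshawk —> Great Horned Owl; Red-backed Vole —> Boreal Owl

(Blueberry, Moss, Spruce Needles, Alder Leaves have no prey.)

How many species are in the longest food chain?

4 species

One longest chain: Blueberry → Deer Mouse → Goshawk → Great Horned Owl.
It has 4 species and 3 links.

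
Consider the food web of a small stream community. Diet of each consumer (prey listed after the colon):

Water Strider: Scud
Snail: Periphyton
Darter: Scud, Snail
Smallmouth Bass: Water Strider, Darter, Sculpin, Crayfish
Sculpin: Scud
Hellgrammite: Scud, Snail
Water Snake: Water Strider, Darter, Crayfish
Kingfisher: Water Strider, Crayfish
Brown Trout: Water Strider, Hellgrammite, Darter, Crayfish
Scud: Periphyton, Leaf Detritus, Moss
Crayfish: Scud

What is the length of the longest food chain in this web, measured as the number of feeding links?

One longest chain: Periphyton → Scud → Crayfish → Water Snake.
It has 4 species and 3 links.

3 links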